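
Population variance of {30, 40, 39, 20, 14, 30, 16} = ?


Mean = 27.0000
Squared deviations: 9.0000, 169.0000, 144.0000, 49.0000, 169.0000, 9.0000, 121.0000
Sum = 670.0000
Variance = 670.0000/7 = 95.7143

Variance = 95.7143


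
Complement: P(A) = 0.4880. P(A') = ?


P(not A) = 1 - 0.4880 = 0.5120

P(not A) = 0.5120


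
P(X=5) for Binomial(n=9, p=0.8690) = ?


C(9,5) = 126
p^5 = 0.495563
(1-p)^4 = 0.000294
P = 126 * 0.495563 * 0.000294 = 0.0184

P(X=5) = 0.0184


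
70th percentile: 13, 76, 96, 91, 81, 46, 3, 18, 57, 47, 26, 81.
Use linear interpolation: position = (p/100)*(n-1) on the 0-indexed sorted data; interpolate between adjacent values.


Sorted: 3, 13, 18, 26, 46, 47, 57, 76, 81, 81, 91, 96
n = 12
Index = 70/100 * 11 = 7.7000
Lower = data[7] = 76, Upper = data[8] = 81
P70 = 76 + 0.7000*(5) = 79.5000

P70 = 79.5000


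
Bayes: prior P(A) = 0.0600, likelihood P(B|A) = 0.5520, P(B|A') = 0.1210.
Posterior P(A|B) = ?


P(B) = P(B|A)*P(A) + P(B|A')*P(A')
= 0.5520*0.0600 + 0.1210*0.9400
= 0.033120 + 0.113740 = 0.146860
P(A|B) = 0.033120/0.146860 = 0.2255

P(A|B) = 0.2255


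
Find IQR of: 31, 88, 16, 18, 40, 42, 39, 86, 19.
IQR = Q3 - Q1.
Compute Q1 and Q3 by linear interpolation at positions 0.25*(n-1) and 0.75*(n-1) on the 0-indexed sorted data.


Sorted: 16, 18, 19, 31, 39, 40, 42, 86, 88
Q1 (25th %ile) = 19.0000
Q3 (75th %ile) = 42.0000
IQR = 42.0000 - 19.0000 = 23.0000

IQR = 23.0000


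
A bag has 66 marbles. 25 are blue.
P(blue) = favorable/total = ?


P = 25/66 = 0.3788

P = 0.3788


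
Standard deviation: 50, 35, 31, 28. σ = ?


Mean = 36.0000
Variance = 71.5000
SD = sqrt(71.5000) = 8.4558

SD = 8.4558


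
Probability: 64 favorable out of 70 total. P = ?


P = 64/70 = 0.9143

P = 0.9143


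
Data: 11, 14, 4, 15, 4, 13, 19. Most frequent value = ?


Frequencies: 4:2, 11:1, 13:1, 14:1, 15:1, 19:1
Max frequency = 2
Mode = 4

Mode = 4


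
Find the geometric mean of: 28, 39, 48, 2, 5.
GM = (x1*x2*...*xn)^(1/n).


Product = 28 × 39 × 48 × 2 × 5 = 524160
GM = 524160^(1/5) = 13.9281

GM = 13.9281


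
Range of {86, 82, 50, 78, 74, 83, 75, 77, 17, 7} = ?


Max = 86, Min = 7
Range = 86 - 7 = 79

Range = 79


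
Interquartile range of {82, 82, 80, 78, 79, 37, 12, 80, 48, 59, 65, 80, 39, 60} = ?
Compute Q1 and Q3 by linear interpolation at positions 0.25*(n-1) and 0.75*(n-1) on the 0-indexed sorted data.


Sorted: 12, 37, 39, 48, 59, 60, 65, 78, 79, 80, 80, 80, 82, 82
Q1 (25th %ile) = 50.7500
Q3 (75th %ile) = 80.0000
IQR = 80.0000 - 50.7500 = 29.2500

IQR = 29.2500


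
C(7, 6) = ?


C(7,6) = 7!/(6! × 1!)
= 5040/(720 × 1)
= 7

C(7,6) = 7


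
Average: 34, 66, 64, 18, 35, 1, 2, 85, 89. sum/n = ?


Sum = 34 + 66 + 64 + 18 + 35 + 1 + 2 + 85 + 89 = 394
n = 9
Mean = 394/9 = 43.7778

Mean = 43.7778


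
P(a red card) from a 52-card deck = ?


26 red cards in 52 cards
P = 26/52 = 0.5000

P = 0.5000


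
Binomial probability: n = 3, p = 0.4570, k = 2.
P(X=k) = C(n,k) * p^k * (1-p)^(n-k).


C(3,2) = 3
p^2 = 0.208849
(1-p)^1 = 0.543000
P = 3 * 0.208849 * 0.543000 = 0.3402

P(X=2) = 0.3402


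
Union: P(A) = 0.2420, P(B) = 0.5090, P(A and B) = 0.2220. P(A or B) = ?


P(A∪B) = 0.2420 + 0.5090 - 0.2220
= 0.7510 - 0.2220
= 0.5290

P(A∪B) = 0.5290


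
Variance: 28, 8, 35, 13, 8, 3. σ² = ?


Mean = 15.8333
Squared deviations: 148.0278, 61.3611, 367.3611, 8.0278, 61.3611, 164.6944
Sum = 810.8333
Variance = 810.8333/6 = 135.1389

Variance = 135.1389


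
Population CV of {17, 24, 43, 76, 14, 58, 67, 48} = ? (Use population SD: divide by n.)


Mean = 43.3750
SD = 21.7712
CV = (21.7712/43.3750)*100 = 50.1929%

CV = 50.1929%


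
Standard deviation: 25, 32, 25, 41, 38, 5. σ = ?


Mean = 27.6667
Variance = 138.5556
SD = sqrt(138.5556) = 11.7710

SD = 11.7710


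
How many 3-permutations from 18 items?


P(18,3) = 18!/15!
= 6402373705728000/1307674368000
= 4896

P(18,3) = 4896


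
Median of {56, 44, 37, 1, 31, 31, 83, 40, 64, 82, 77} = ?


Sorted: 1, 31, 31, 37, 40, 44, 56, 64, 77, 82, 83
n = 11 (odd)
Middle value = 44

Median = 44


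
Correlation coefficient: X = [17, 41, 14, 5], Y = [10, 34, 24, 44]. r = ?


Mean X = 19.2500, Mean Y = 28.0000
SD X = 13.311180, SD Y = 12.569805
Cov = -9.000000
r = -9.000000/(13.311180*12.569805) = -0.0538

r = -0.0538


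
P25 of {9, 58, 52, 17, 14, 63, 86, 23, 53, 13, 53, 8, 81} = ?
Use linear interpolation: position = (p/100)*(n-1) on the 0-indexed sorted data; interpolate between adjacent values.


Sorted: 8, 9, 13, 14, 17, 23, 52, 53, 53, 58, 63, 81, 86
n = 13
Index = 25/100 * 12 = 3.0000
Lower = data[3] = 14, Upper = data[4] = 17
P25 = 14 + 0*(3) = 14.0000

P25 = 14.0000


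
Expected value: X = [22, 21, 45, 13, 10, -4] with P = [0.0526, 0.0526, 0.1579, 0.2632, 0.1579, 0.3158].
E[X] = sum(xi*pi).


E[X] = 22*0.0526 + 21*0.0526 + 45*0.1579 + 13*0.2632 + 10*0.1579 - 4*0.3158
= 1.1572 + 1.1046 + 7.1055 + 3.4216 + 1.5790 - 1.2632
= 13.1047

E[X] = 13.1047


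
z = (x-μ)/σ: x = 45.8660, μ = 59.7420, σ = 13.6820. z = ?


z = (45.8660 - 59.7420)/13.6820
= -13.8760/13.6820
= -1.0142

z = -1.0142


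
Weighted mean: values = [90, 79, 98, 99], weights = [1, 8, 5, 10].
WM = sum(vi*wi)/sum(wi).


Numerator = 90*1 + 79*8 + 98*5 + 99*10 = 2202
Denominator = 1 + 8 + 5 + 10 = 24
WM = 2202/24 = 91.7500

WM = 91.7500


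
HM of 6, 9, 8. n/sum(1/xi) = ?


Sum of reciprocals = 1/6 + 1/9 + 1/8 = 0.402778
HM = 3/0.402778 = 7.4483

HM = 7.4483


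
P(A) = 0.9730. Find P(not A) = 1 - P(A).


P(not A) = 1 - 0.9730 = 0.0270

P(not A) = 0.0270


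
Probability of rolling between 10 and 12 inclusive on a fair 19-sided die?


Favorable outcomes (10 ≤ roll ≤ 12): 3
Total outcomes = 19
P = 3/19 = 0.1579

P = 0.1579


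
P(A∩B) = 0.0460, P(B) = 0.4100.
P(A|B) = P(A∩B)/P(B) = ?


P(A|B) = 0.0460/0.4100 = 0.1122

P(A|B) = 0.1122


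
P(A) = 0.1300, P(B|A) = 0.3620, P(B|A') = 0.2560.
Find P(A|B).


P(B) = P(B|A)*P(A) + P(B|A')*P(A')
= 0.3620*0.1300 + 0.2560*0.8700
= 0.047060 + 0.222720 = 0.269780
P(A|B) = 0.047060/0.269780 = 0.1744

P(A|B) = 0.1744


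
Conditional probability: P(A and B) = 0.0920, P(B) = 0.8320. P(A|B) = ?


P(A|B) = 0.0920/0.8320 = 0.1106

P(A|B) = 0.1106


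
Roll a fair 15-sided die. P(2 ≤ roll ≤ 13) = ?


Favorable outcomes (2 ≤ roll ≤ 13): 12
Total outcomes = 15
P = 12/15 = 0.8000

P = 0.8000


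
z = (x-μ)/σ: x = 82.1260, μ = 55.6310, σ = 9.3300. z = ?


z = (82.1260 - 55.6310)/9.3300
= 26.4950/9.3300
= 2.8398

z = 2.8398


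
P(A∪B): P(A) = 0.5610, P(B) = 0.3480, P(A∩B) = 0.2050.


P(A∪B) = 0.5610 + 0.3480 - 0.2050
= 0.9090 - 0.2050
= 0.7040

P(A∪B) = 0.7040


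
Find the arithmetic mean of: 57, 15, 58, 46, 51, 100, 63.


Sum = 57 + 15 + 58 + 46 + 51 + 100 + 63 = 390
n = 7
Mean = 390/7 = 55.7143

Mean = 55.7143


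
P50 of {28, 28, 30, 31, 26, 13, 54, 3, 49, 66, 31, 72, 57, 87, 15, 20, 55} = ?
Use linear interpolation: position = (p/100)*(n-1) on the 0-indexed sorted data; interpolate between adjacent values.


Sorted: 3, 13, 15, 20, 26, 28, 28, 30, 31, 31, 49, 54, 55, 57, 66, 72, 87
n = 17
Index = 50/100 * 16 = 8.0000
Lower = data[8] = 31, Upper = data[9] = 31
P50 = 31 + 0*(0) = 31.0000

P50 = 31.0000


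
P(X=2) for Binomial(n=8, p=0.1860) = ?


C(8,2) = 28
p^2 = 0.034596
(1-p)^6 = 0.290902
P = 28 * 0.034596 * 0.290902 = 0.2818

P(X=2) = 0.2818


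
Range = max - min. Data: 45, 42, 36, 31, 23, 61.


Max = 61, Min = 23
Range = 61 - 23 = 38

Range = 38


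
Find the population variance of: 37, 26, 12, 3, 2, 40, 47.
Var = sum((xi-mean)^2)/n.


Mean = 23.8571
Squared deviations: 172.7347, 4.5918, 140.5918, 435.0204, 477.7347, 260.5918, 535.5918
Sum = 2026.8571
Variance = 2026.8571/7 = 289.5510

Variance = 289.5510


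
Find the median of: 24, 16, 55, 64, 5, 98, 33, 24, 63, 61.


Sorted: 5, 16, 24, 24, 33, 55, 61, 63, 64, 98
n = 10 (even)
Middle values: 33 and 55
Median = (33+55)/2 = 44.0000

Median = 44.0000


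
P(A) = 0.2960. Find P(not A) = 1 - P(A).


P(not A) = 1 - 0.2960 = 0.7040

P(not A) = 0.7040


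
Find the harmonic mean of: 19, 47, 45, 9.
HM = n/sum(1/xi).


Sum of reciprocals = 1/19 + 1/47 + 1/45 + 1/9 = 0.207242
HM = 4/0.207242 = 19.3012

HM = 19.3012


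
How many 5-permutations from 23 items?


P(23,5) = 23!/18!
= 25852016738884976640000/6402373705728000
= 4037880

P(23,5) = 4037880


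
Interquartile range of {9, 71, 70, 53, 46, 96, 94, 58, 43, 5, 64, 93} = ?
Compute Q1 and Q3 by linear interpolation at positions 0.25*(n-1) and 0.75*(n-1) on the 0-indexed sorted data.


Sorted: 5, 9, 43, 46, 53, 58, 64, 70, 71, 93, 94, 96
Q1 (25th %ile) = 45.2500
Q3 (75th %ile) = 76.5000
IQR = 76.5000 - 45.2500 = 31.2500

IQR = 31.2500


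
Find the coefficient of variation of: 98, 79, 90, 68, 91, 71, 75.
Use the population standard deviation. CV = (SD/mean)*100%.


Mean = 81.7143
SD = 10.5250
CV = (10.5250/81.7143)*100 = 12.8802%

CV = 12.8802%


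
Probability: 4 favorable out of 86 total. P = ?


P = 4/86 = 0.0465

P = 0.0465


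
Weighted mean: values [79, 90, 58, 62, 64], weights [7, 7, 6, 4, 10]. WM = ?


Numerator = 79*7 + 90*7 + 58*6 + 62*4 + 64*10 = 2419
Denominator = 7 + 7 + 6 + 4 + 10 = 34
WM = 2419/34 = 71.1471

WM = 71.1471


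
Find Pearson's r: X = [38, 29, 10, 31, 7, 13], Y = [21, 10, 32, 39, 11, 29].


Mean X = 21.3333, Mean Y = 23.6667
SD X = 11.785113, SD Y = 10.703063
Cov = 6.944444
r = 6.944444/(11.785113*10.703063) = 0.0551

r = 0.0551


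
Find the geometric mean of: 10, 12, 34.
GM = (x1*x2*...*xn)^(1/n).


Product = 10 × 12 × 34 = 4080
GM = 4080^(1/3) = 15.9791

GM = 15.9791


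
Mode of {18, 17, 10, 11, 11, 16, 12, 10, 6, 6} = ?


Frequencies: 6:2, 10:2, 11:2, 12:1, 16:1, 17:1, 18:1
Max frequency = 2
Mode = 6, 10, 11

Mode = 6, 10, 11


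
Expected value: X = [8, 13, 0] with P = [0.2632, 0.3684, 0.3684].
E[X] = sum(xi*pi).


E[X] = 8*0.2632 + 13*0.3684 + 0*0.3684
= 2.1056 + 4.7892 + 0
= 6.8948

E[X] = 6.8948


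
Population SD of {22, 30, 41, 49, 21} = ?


Mean = 32.6000
Variance = 118.6400
SD = sqrt(118.6400) = 10.8922

SD = 10.8922


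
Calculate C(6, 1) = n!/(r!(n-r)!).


C(6,1) = 6!/(1! × 5!)
= 720/(1 × 120)
= 6

C(6,1) = 6


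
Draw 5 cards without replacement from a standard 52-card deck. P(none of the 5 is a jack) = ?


P(no jacks) = (48/52) × (47/51) × (46/50) × (45/49) × (44/48)
= 0.6588

P = 0.6588


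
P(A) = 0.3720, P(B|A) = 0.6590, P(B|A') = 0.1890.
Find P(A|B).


P(B) = P(B|A)*P(A) + P(B|A')*P(A')
= 0.6590*0.3720 + 0.1890*0.6280
= 0.245148 + 0.118692 = 0.363840
P(A|B) = 0.245148/0.363840 = 0.6738

P(A|B) = 0.6738


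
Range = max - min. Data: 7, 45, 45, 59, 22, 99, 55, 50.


Max = 99, Min = 7
Range = 99 - 7 = 92

Range = 92


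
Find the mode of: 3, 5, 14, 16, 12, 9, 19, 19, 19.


Frequencies: 3:1, 5:1, 9:1, 12:1, 14:1, 16:1, 19:3
Max frequency = 3
Mode = 19

Mode = 19


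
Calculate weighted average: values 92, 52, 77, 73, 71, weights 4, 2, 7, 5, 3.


Numerator = 92*4 + 52*2 + 77*7 + 73*5 + 71*3 = 1589
Denominator = 4 + 2 + 7 + 5 + 3 = 21
WM = 1589/21 = 75.6667

WM = 75.6667


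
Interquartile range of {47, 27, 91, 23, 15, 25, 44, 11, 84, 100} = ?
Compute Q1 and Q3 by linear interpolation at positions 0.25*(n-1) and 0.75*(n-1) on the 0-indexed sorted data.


Sorted: 11, 15, 23, 25, 27, 44, 47, 84, 91, 100
Q1 (25th %ile) = 23.5000
Q3 (75th %ile) = 74.7500
IQR = 74.7500 - 23.5000 = 51.2500

IQR = 51.2500


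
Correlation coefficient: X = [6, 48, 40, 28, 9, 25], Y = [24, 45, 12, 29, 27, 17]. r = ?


Mean X = 26.0000, Mean Y = 25.6667
SD X = 15.132746, SD Y = 10.419000
Cov = 43.333333
r = 43.333333/(15.132746*10.419000) = 0.2748

r = 0.2748


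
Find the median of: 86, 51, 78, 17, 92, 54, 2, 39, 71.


Sorted: 2, 17, 39, 51, 54, 71, 78, 86, 92
n = 9 (odd)
Middle value = 54

Median = 54


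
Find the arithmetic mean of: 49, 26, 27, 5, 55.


Sum = 49 + 26 + 27 + 5 + 55 = 162
n = 5
Mean = 162/5 = 32.4000

Mean = 32.4000


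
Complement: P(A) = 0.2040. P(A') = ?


P(not A) = 1 - 0.2040 = 0.7960

P(not A) = 0.7960


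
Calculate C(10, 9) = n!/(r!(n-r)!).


C(10,9) = 10!/(9! × 1!)
= 3628800/(362880 × 1)
= 10

C(10,9) = 10


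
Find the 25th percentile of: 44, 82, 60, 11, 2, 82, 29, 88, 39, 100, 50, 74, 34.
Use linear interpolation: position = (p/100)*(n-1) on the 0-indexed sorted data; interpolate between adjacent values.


Sorted: 2, 11, 29, 34, 39, 44, 50, 60, 74, 82, 82, 88, 100
n = 13
Index = 25/100 * 12 = 3.0000
Lower = data[3] = 34, Upper = data[4] = 39
P25 = 34 + 0*(5) = 34.0000

P25 = 34.0000


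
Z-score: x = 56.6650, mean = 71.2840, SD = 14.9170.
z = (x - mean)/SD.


z = (56.6650 - 71.2840)/14.9170
= -14.6190/14.9170
= -0.9800

z = -0.9800


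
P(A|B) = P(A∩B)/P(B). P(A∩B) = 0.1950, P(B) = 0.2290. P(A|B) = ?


P(A|B) = 0.1950/0.2290 = 0.8515

P(A|B) = 0.8515


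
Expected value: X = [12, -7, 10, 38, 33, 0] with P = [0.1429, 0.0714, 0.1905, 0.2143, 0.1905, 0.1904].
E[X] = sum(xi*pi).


E[X] = 12*0.1429 - 7*0.0714 + 10*0.1905 + 38*0.2143 + 33*0.1905 + 0*0.1904
= 1.7148 - 0.4998 + 1.9050 + 8.1434 + 6.2865 + 0
= 17.5499

E[X] = 17.5499


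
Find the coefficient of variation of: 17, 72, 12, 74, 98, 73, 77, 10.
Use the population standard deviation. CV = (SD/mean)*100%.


Mean = 54.1250
SD = 32.8232
CV = (32.8232/54.1250)*100 = 60.6432%

CV = 60.6432%


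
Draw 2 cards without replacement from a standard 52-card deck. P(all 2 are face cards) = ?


P(all face cards) = (12/52) × (11/51)
= 0.0498

P = 0.0498


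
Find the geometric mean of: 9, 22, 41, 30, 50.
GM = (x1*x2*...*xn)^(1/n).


Product = 9 × 22 × 41 × 30 × 50 = 12177000
GM = 12177000^(1/5) = 26.1281

GM = 26.1281


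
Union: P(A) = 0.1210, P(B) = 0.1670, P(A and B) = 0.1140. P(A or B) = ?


P(A∪B) = 0.1210 + 0.1670 - 0.1140
= 0.2880 - 0.1140
= 0.1740

P(A∪B) = 0.1740


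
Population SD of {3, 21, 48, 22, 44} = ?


Mean = 27.6000
Variance = 273.0400
SD = sqrt(273.0400) = 16.5239

SD = 16.5239


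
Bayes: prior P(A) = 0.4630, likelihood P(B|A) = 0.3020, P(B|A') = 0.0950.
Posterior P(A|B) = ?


P(B) = P(B|A)*P(A) + P(B|A')*P(A')
= 0.3020*0.4630 + 0.0950*0.5370
= 0.139826 + 0.051015 = 0.190841
P(A|B) = 0.139826/0.190841 = 0.7327

P(A|B) = 0.7327


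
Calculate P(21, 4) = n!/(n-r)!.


P(21,4) = 21!/17!
= 51090942171709440000/355687428096000
= 143640

P(21,4) = 143640


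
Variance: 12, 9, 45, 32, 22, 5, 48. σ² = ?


Mean = 24.7143
Squared deviations: 161.6531, 246.9388, 411.5102, 53.0816, 7.3673, 388.6531, 542.2245
Sum = 1811.4286
Variance = 1811.4286/7 = 258.7755

Variance = 258.7755


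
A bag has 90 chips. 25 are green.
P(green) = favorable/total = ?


P = 25/90 = 0.2778

P = 0.2778


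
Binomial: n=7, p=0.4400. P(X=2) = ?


C(7,2) = 21
p^2 = 0.193600
(1-p)^5 = 0.055073
P = 21 * 0.193600 * 0.055073 = 0.2239

P(X=2) = 0.2239


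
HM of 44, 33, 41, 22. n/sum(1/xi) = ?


Sum of reciprocals = 1/44 + 1/33 + 1/41 + 1/22 = 0.122875
HM = 4/0.122875 = 32.5534

HM = 32.5534


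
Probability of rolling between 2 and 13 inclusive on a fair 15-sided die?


Favorable outcomes (2 ≤ roll ≤ 13): 12
Total outcomes = 15
P = 12/15 = 0.8000

P = 0.8000


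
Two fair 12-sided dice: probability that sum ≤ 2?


Total outcomes = 12×12 = 144
Favorable (sum ≤ 2): 1
P = 1/144 = 0.0069

P = 0.0069


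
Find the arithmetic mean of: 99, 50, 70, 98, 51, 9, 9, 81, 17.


Sum = 99 + 50 + 70 + 98 + 51 + 9 + 9 + 81 + 17 = 484
n = 9
Mean = 484/9 = 53.7778

Mean = 53.7778


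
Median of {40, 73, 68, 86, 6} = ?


Sorted: 6, 40, 68, 73, 86
n = 5 (odd)
Middle value = 68

Median = 68


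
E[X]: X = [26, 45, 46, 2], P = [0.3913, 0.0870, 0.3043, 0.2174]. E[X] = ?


E[X] = 26*0.3913 + 45*0.0870 + 46*0.3043 + 2*0.2174
= 10.1738 + 3.9150 + 13.9978 + 0.4348
= 28.5214

E[X] = 28.5214


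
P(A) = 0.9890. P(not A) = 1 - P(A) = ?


P(not A) = 1 - 0.9890 = 0.0110

P(not A) = 0.0110


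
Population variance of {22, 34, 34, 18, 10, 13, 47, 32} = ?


Mean = 26.2500
Squared deviations: 18.0625, 60.0625, 60.0625, 68.0625, 264.0625, 175.5625, 430.5625, 33.0625
Sum = 1109.5000
Variance = 1109.5000/8 = 138.6875

Variance = 138.6875


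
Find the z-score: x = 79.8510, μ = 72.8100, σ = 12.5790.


z = (79.8510 - 72.8100)/12.5790
= 7.0410/12.5790
= 0.5597

z = 0.5597


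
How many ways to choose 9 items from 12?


C(12,9) = 12!/(9! × 3!)
= 479001600/(362880 × 6)
= 220

C(12,9) = 220


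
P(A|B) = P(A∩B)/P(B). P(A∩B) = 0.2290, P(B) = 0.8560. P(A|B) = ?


P(A|B) = 0.2290/0.8560 = 0.2675

P(A|B) = 0.2675


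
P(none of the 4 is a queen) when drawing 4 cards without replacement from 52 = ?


P(no queens) = (48/52) × (47/51) × (46/50) × (45/49)
= 0.7187

P = 0.7187


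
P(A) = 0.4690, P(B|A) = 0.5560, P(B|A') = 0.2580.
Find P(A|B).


P(B) = P(B|A)*P(A) + P(B|A')*P(A')
= 0.5560*0.4690 + 0.2580*0.5310
= 0.260764 + 0.136998 = 0.397762
P(A|B) = 0.260764/0.397762 = 0.6556

P(A|B) = 0.6556


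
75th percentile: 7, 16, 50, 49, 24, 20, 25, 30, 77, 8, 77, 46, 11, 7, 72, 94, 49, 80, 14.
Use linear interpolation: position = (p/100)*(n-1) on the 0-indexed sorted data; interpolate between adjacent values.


Sorted: 7, 7, 8, 11, 14, 16, 20, 24, 25, 30, 46, 49, 49, 50, 72, 77, 77, 80, 94
n = 19
Index = 75/100 * 18 = 13.5000
Lower = data[13] = 50, Upper = data[14] = 72
P75 = 50 + 0.5000*(22) = 61.0000

P75 = 61.0000


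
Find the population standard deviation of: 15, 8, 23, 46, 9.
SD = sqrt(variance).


Mean = 20.2000
Variance = 194.9600
SD = sqrt(194.9600) = 13.9628

SD = 13.9628


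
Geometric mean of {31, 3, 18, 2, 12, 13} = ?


Product = 31 × 3 × 18 × 2 × 12 × 13 = 522288
GM = 522288^(1/6) = 8.9740

GM = 8.9740


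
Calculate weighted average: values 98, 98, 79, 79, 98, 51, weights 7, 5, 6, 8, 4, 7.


Numerator = 98*7 + 98*5 + 79*6 + 79*8 + 98*4 + 51*7 = 3031
Denominator = 7 + 5 + 6 + 8 + 4 + 7 = 37
WM = 3031/37 = 81.9189

WM = 81.9189


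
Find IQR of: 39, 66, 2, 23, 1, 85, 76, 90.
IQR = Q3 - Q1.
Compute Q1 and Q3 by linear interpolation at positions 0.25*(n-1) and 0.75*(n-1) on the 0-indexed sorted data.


Sorted: 1, 2, 23, 39, 66, 76, 85, 90
Q1 (25th %ile) = 17.7500
Q3 (75th %ile) = 78.2500
IQR = 78.2500 - 17.7500 = 60.5000

IQR = 60.5000


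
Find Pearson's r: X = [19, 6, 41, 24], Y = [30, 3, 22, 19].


Mean X = 22.5000, Mean Y = 18.5000
SD X = 12.539936, SD Y = 9.810708
Cov = 70.250000
r = 70.250000/(12.539936*9.810708) = 0.5710

r = 0.5710


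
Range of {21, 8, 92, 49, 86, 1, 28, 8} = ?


Max = 92, Min = 1
Range = 92 - 1 = 91

Range = 91


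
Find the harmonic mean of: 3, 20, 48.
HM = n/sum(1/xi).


Sum of reciprocals = 1/3 + 1/20 + 1/48 = 0.404167
HM = 3/0.404167 = 7.4227

HM = 7.4227


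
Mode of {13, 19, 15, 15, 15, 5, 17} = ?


Frequencies: 5:1, 13:1, 15:3, 17:1, 19:1
Max frequency = 3
Mode = 15

Mode = 15


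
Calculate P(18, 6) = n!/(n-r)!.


P(18,6) = 18!/12!
= 6402373705728000/479001600
= 13366080

P(18,6) = 13366080


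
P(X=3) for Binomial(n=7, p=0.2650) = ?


C(7,3) = 35
p^3 = 0.018610
(1-p)^4 = 0.291843
P = 35 * 0.018610 * 0.291843 = 0.1901

P(X=3) = 0.1901


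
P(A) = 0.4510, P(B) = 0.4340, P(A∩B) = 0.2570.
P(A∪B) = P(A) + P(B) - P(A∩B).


P(A∪B) = 0.4510 + 0.4340 - 0.2570
= 0.8850 - 0.2570
= 0.6280

P(A∪B) = 0.6280


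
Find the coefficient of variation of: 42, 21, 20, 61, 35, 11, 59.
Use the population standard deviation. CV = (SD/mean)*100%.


Mean = 35.5714
SD = 18.1096
CV = (18.1096/35.5714)*100 = 50.9106%

CV = 50.9106%


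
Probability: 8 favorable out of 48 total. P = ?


P = 8/48 = 0.1667

P = 0.1667


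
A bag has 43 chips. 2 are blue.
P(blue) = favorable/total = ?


P = 2/43 = 0.0465

P = 0.0465


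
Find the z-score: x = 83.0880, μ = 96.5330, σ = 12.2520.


z = (83.0880 - 96.5330)/12.2520
= -13.4450/12.2520
= -1.0974

z = -1.0974


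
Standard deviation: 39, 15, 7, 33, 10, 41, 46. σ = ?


Mean = 27.2857
Variance = 224.2041
SD = sqrt(224.2041) = 14.9734

SD = 14.9734


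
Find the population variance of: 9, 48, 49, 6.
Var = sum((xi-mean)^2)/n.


Mean = 28.0000
Squared deviations: 361.0000, 400.0000, 441.0000, 484.0000
Sum = 1686.0000
Variance = 1686.0000/4 = 421.5000

Variance = 421.5000


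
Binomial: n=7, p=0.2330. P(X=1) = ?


C(7,1) = 7
p^1 = 0.233000
(1-p)^6 = 0.203597
P = 7 * 0.233000 * 0.203597 = 0.3321

P(X=1) = 0.3321


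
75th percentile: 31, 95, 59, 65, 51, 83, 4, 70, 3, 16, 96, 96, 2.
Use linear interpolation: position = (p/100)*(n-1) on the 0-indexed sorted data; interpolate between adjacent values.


Sorted: 2, 3, 4, 16, 31, 51, 59, 65, 70, 83, 95, 96, 96
n = 13
Index = 75/100 * 12 = 9.0000
Lower = data[9] = 83, Upper = data[10] = 95
P75 = 83 + 0*(12) = 83.0000

P75 = 83.0000


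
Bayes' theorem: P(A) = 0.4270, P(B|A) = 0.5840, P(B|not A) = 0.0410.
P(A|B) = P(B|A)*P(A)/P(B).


P(B) = P(B|A)*P(A) + P(B|A')*P(A')
= 0.5840*0.4270 + 0.0410*0.5730
= 0.249368 + 0.023493 = 0.272861
P(A|B) = 0.249368/0.272861 = 0.9139

P(A|B) = 0.9139


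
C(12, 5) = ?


C(12,5) = 12!/(5! × 7!)
= 479001600/(120 × 5040)
= 792

C(12,5) = 792


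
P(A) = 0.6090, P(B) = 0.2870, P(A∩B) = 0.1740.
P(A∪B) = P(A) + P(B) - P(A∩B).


P(A∪B) = 0.6090 + 0.2870 - 0.1740
= 0.8960 - 0.1740
= 0.7220

P(A∪B) = 0.7220


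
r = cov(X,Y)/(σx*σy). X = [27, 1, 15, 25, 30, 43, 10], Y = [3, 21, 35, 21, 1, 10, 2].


Mean X = 21.5714, Mean Y = 13.2857
SD X = 12.937842, SD Y = 11.864886
Cov = -53.448980
r = -53.448980/(12.937842*11.864886) = -0.3482

r = -0.3482


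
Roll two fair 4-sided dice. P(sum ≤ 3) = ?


Total outcomes = 4×4 = 16
Favorable (sum ≤ 3): 3
P = 3/16 = 0.1875

P = 0.1875


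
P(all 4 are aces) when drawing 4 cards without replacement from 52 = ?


P(all aces) = (4/52) × (3/51) × (2/50) × (1/49)
= 3.6938e-06

P = 3.6938e-06


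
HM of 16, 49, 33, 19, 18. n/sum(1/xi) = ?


Sum of reciprocals = 1/16 + 1/49 + 1/33 + 1/19 + 1/18 = 0.221398
HM = 5/0.221398 = 22.5837

HM = 22.5837


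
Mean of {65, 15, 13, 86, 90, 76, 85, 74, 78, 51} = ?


Sum = 65 + 15 + 13 + 86 + 90 + 76 + 85 + 74 + 78 + 51 = 633
n = 10
Mean = 633/10 = 63.3000

Mean = 63.3000


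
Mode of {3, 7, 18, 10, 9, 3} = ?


Frequencies: 3:2, 7:1, 9:1, 10:1, 18:1
Max frequency = 2
Mode = 3

Mode = 3


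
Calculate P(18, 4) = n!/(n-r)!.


P(18,4) = 18!/14!
= 6402373705728000/87178291200
= 73440

P(18,4) = 73440


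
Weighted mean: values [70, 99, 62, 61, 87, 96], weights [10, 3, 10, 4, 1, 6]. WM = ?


Numerator = 70*10 + 99*3 + 62*10 + 61*4 + 87*1 + 96*6 = 2524
Denominator = 10 + 3 + 10 + 4 + 1 + 6 = 34
WM = 2524/34 = 74.2353

WM = 74.2353


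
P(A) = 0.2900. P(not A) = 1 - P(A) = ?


P(not A) = 1 - 0.2900 = 0.7100

P(not A) = 0.7100


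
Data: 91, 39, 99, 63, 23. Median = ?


Sorted: 23, 39, 63, 91, 99
n = 5 (odd)
Middle value = 63

Median = 63


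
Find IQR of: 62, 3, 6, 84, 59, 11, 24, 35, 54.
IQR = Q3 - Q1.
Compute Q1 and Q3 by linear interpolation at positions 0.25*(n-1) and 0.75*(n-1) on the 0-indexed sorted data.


Sorted: 3, 6, 11, 24, 35, 54, 59, 62, 84
Q1 (25th %ile) = 11.0000
Q3 (75th %ile) = 59.0000
IQR = 59.0000 - 11.0000 = 48.0000

IQR = 48.0000


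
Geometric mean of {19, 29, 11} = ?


Product = 19 × 29 × 11 = 6061
GM = 6061^(1/3) = 18.2326

GM = 18.2326


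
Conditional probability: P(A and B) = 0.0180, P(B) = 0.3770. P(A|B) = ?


P(A|B) = 0.0180/0.3770 = 0.0477

P(A|B) = 0.0477


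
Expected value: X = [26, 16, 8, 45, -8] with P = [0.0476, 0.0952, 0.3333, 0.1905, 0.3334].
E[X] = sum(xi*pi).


E[X] = 26*0.0476 + 16*0.0952 + 8*0.3333 + 45*0.1905 - 8*0.3334
= 1.2376 + 1.5232 + 2.6664 + 8.5725 - 2.6672
= 11.3325

E[X] = 11.3325


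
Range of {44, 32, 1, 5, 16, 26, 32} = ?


Max = 44, Min = 1
Range = 44 - 1 = 43

Range = 43


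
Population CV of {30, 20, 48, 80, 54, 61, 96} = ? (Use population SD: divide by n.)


Mean = 55.5714
SD = 24.6104
CV = (24.6104/55.5714)*100 = 44.2861%

CV = 44.2861%


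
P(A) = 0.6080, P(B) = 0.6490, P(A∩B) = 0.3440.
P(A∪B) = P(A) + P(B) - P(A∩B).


P(A∪B) = 0.6080 + 0.6490 - 0.3440
= 1.2570 - 0.3440
= 0.9130

P(A∪B) = 0.9130


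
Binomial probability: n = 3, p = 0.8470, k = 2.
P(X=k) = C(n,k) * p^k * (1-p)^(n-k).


C(3,2) = 3
p^2 = 0.717409
(1-p)^1 = 0.153000
P = 3 * 0.717409 * 0.153000 = 0.3293

P(X=2) = 0.3293


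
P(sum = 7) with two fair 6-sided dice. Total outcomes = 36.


Total outcomes = 6×6 = 36
Favorable (sum = 7): 6
P = 6/36 = 0.1667

P = 0.1667


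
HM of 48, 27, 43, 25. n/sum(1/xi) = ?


Sum of reciprocals = 1/48 + 1/27 + 1/43 + 1/25 = 0.121126
HM = 4/0.121126 = 33.0234

HM = 33.0234


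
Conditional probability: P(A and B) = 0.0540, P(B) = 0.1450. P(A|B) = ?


P(A|B) = 0.0540/0.1450 = 0.3724

P(A|B) = 0.3724


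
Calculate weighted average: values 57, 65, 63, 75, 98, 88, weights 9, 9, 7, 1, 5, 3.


Numerator = 57*9 + 65*9 + 63*7 + 75*1 + 98*5 + 88*3 = 2368
Denominator = 9 + 9 + 7 + 1 + 5 + 3 = 34
WM = 2368/34 = 69.6471

WM = 69.6471


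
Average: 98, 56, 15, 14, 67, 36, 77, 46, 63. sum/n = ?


Sum = 98 + 56 + 15 + 14 + 67 + 36 + 77 + 46 + 63 = 472
n = 9
Mean = 472/9 = 52.4444

Mean = 52.4444


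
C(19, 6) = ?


C(19,6) = 19!/(6! × 13!)
= 121645100408832000/(720 × 6227020800)
= 27132

C(19,6) = 27132


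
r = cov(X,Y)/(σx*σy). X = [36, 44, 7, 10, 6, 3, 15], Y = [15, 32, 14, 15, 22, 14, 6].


Mean X = 17.2857, Mean Y = 16.8571
SD X = 14.925666, SD Y = 7.529534
Cov = 60.040816
r = 60.040816/(14.925666*7.529534) = 0.5343

r = 0.5343


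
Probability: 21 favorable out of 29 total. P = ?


P = 21/29 = 0.7241

P = 0.7241


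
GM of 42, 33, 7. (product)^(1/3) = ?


Product = 42 × 33 × 7 = 9702
GM = 9702^(1/3) = 21.3282

GM = 21.3282


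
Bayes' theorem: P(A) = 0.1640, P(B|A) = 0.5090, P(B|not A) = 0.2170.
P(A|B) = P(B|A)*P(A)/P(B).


P(B) = P(B|A)*P(A) + P(B|A')*P(A')
= 0.5090*0.1640 + 0.2170*0.8360
= 0.083476 + 0.181412 = 0.264888
P(A|B) = 0.083476/0.264888 = 0.3151

P(A|B) = 0.3151


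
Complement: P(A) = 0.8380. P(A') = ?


P(not A) = 1 - 0.8380 = 0.1620

P(not A) = 0.1620


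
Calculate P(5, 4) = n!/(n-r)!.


P(5,4) = 5!/1!
= 120/1
= 120

P(5,4) = 120


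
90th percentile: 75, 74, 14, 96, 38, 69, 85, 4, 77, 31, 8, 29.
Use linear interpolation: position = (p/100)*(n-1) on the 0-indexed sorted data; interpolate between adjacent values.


Sorted: 4, 8, 14, 29, 31, 38, 69, 74, 75, 77, 85, 96
n = 12
Index = 90/100 * 11 = 9.9000
Lower = data[9] = 77, Upper = data[10] = 85
P90 = 77 + 0.9000*(8) = 84.2000

P90 = 84.2000


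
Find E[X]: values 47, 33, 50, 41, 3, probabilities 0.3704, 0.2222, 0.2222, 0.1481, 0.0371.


E[X] = 47*0.3704 + 33*0.2222 + 50*0.2222 + 41*0.1481 + 3*0.0371
= 17.4088 + 7.3326 + 11.1100 + 6.0721 + 0.1113
= 42.0348

E[X] = 42.0348


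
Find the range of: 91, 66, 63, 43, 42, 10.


Max = 91, Min = 10
Range = 91 - 10 = 81

Range = 81


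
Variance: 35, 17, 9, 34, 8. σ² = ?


Mean = 20.6000
Squared deviations: 207.3600, 12.9600, 134.5600, 179.5600, 158.7600
Sum = 693.2000
Variance = 693.2000/5 = 138.6400

Variance = 138.6400


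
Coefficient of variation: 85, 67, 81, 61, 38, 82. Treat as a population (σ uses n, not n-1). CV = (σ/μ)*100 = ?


Mean = 69.0000
SD = 16.3197
CV = (16.3197/69.0000)*100 = 23.6518%

CV = 23.6518%


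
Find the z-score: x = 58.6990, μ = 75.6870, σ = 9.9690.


z = (58.6990 - 75.6870)/9.9690
= -16.9880/9.9690
= -1.7041

z = -1.7041


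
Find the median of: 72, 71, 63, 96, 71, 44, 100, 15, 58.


Sorted: 15, 44, 58, 63, 71, 71, 72, 96, 100
n = 9 (odd)
Middle value = 71

Median = 71


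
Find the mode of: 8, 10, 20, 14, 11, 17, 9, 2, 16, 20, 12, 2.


Frequencies: 2:2, 8:1, 9:1, 10:1, 11:1, 12:1, 14:1, 16:1, 17:1, 20:2
Max frequency = 2
Mode = 2, 20

Mode = 2, 20


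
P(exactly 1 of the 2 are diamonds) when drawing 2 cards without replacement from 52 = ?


Hypergeometric: P(X=1) = C(13,1)·C(39,1) / C(52,2)
= 13 × 39 / 1326
= 507/1326 = 0.3824

P = 0.3824


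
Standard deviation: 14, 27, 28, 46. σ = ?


Mean = 28.7500
Variance = 129.6875
SD = sqrt(129.6875) = 11.3880

SD = 11.3880


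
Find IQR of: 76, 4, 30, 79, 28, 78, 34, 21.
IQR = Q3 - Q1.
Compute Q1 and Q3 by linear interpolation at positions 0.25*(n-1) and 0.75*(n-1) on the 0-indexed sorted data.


Sorted: 4, 21, 28, 30, 34, 76, 78, 79
Q1 (25th %ile) = 26.2500
Q3 (75th %ile) = 76.5000
IQR = 76.5000 - 26.2500 = 50.2500

IQR = 50.2500


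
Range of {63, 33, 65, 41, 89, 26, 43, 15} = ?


Max = 89, Min = 15
Range = 89 - 15 = 74

Range = 74


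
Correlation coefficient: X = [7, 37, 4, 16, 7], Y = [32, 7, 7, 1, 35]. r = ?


Mean X = 14.2000, Mean Y = 16.4000
SD X = 12.089665, SD Y = 14.164745
Cov = -78.480000
r = -78.480000/(12.089665*14.164745) = -0.4583

r = -0.4583


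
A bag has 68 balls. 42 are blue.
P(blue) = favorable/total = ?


P = 42/68 = 0.6176

P = 0.6176


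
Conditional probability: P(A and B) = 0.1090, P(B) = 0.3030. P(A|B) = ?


P(A|B) = 0.1090/0.3030 = 0.3597

P(A|B) = 0.3597


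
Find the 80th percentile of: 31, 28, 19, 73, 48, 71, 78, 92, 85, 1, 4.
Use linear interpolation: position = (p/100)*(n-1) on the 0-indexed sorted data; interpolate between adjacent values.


Sorted: 1, 4, 19, 28, 31, 48, 71, 73, 78, 85, 92
n = 11
Index = 80/100 * 10 = 8.0000
Lower = data[8] = 78, Upper = data[9] = 85
P80 = 78 + 0*(7) = 78.0000

P80 = 78.0000


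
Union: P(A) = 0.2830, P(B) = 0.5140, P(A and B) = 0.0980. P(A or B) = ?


P(A∪B) = 0.2830 + 0.5140 - 0.0980
= 0.7970 - 0.0980
= 0.6990

P(A∪B) = 0.6990


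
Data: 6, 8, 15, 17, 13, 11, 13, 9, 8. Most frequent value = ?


Frequencies: 6:1, 8:2, 9:1, 11:1, 13:2, 15:1, 17:1
Max frequency = 2
Mode = 8, 13

Mode = 8, 13


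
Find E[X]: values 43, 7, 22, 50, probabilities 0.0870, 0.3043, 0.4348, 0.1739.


E[X] = 43*0.0870 + 7*0.3043 + 22*0.4348 + 50*0.1739
= 3.7410 + 2.1301 + 9.5656 + 8.6950
= 24.1317

E[X] = 24.1317


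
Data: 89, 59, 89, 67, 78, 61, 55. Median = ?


Sorted: 55, 59, 61, 67, 78, 89, 89
n = 7 (odd)
Middle value = 67

Median = 67


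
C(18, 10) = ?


C(18,10) = 18!/(10! × 8!)
= 6402373705728000/(3628800 × 40320)
= 43758

C(18,10) = 43758


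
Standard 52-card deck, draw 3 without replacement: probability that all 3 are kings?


P(all kings) = (4/52) × (3/51) × (2/50)
= 0.0002

P = 0.0002


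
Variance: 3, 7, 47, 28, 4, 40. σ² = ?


Mean = 21.5000
Squared deviations: 342.2500, 210.2500, 650.2500, 42.2500, 306.2500, 342.2500
Sum = 1893.5000
Variance = 1893.5000/6 = 315.5833

Variance = 315.5833


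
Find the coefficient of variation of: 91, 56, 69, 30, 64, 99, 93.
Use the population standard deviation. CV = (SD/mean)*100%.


Mean = 71.7143
SD = 22.7515
CV = (22.7515/71.7143)*100 = 31.7253%

CV = 31.7253%


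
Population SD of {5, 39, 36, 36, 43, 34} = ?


Mean = 32.1667
Variance = 155.8056
SD = sqrt(155.8056) = 12.4822

SD = 12.4822


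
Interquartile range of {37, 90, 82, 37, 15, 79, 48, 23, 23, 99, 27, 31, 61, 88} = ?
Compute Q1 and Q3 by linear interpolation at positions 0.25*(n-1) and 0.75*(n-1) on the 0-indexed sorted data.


Sorted: 15, 23, 23, 27, 31, 37, 37, 48, 61, 79, 82, 88, 90, 99
Q1 (25th %ile) = 28.0000
Q3 (75th %ile) = 81.2500
IQR = 81.2500 - 28.0000 = 53.2500

IQR = 53.2500


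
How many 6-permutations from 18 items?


P(18,6) = 18!/12!
= 6402373705728000/479001600
= 13366080

P(18,6) = 13366080


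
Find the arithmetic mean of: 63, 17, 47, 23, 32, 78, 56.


Sum = 63 + 17 + 47 + 23 + 32 + 78 + 56 = 316
n = 7
Mean = 316/7 = 45.1429

Mean = 45.1429


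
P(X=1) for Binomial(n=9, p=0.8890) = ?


C(9,1) = 9
p^1 = 0.889000
(1-p)^8 = 2.304538e-08
P = 9 * 0.889000 * 2.304538e-08 = 1.8439e-07

P(X=1) = 1.8439e-07


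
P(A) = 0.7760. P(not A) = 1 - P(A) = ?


P(not A) = 1 - 0.7760 = 0.2240

P(not A) = 0.2240


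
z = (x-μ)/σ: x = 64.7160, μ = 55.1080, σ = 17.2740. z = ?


z = (64.7160 - 55.1080)/17.2740
= 9.6080/17.2740
= 0.5562

z = 0.5562


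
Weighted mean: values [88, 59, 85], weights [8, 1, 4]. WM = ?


Numerator = 88*8 + 59*1 + 85*4 = 1103
Denominator = 8 + 1 + 4 = 13
WM = 1103/13 = 84.8462

WM = 84.8462


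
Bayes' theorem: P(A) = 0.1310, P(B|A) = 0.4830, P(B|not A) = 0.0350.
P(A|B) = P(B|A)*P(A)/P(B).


P(B) = P(B|A)*P(A) + P(B|A')*P(A')
= 0.4830*0.1310 + 0.0350*0.8690
= 0.063273 + 0.030415 = 0.093688
P(A|B) = 0.063273/0.093688 = 0.6754

P(A|B) = 0.6754


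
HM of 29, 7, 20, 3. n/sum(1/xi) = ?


Sum of reciprocals = 1/29 + 1/7 + 1/20 + 1/3 = 0.560673
HM = 4/0.560673 = 7.1343

HM = 7.1343


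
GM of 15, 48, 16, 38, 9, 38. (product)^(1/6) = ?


Product = 15 × 48 × 16 × 38 × 9 × 38 = 149713920
GM = 149713920^(1/6) = 23.0432

GM = 23.0432


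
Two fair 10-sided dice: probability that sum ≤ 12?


Total outcomes = 10×10 = 100
Favorable (sum ≤ 12): 64
P = 64/100 = 0.6400

P = 0.6400


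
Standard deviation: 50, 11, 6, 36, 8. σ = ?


Mean = 22.2000
Variance = 310.5600
SD = sqrt(310.5600) = 17.6227

SD = 17.6227


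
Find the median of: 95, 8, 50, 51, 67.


Sorted: 8, 50, 51, 67, 95
n = 5 (odd)
Middle value = 51

Median = 51


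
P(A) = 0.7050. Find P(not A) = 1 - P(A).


P(not A) = 1 - 0.7050 = 0.2950

P(not A) = 0.2950


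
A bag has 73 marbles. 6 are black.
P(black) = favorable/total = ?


P = 6/73 = 0.0822

P = 0.0822


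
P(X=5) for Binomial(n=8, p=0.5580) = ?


C(8,5) = 56
p^5 = 0.054097
(1-p)^3 = 0.086351
P = 56 * 0.054097 * 0.086351 = 0.2616

P(X=5) = 0.2616


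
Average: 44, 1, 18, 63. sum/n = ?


Sum = 44 + 1 + 18 + 63 = 126
n = 4
Mean = 126/4 = 31.5000

Mean = 31.5000


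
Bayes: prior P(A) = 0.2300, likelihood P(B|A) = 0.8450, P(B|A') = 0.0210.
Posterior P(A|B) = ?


P(B) = P(B|A)*P(A) + P(B|A')*P(A')
= 0.8450*0.2300 + 0.0210*0.7700
= 0.194350 + 0.016170 = 0.210520
P(A|B) = 0.194350/0.210520 = 0.9232

P(A|B) = 0.9232


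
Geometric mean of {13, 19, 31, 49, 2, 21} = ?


Product = 13 × 19 × 31 × 49 × 2 × 21 = 15758106
GM = 15758106^(1/6) = 15.8338

GM = 15.8338


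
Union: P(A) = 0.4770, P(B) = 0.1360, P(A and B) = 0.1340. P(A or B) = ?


P(A∪B) = 0.4770 + 0.1360 - 0.1340
= 0.6130 - 0.1340
= 0.4790

P(A∪B) = 0.4790


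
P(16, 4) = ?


P(16,4) = 16!/12!
= 20922789888000/479001600
= 43680

P(16,4) = 43680


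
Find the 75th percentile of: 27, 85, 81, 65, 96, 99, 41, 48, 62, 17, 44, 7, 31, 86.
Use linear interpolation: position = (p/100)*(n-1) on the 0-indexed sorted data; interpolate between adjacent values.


Sorted: 7, 17, 27, 31, 41, 44, 48, 62, 65, 81, 85, 86, 96, 99
n = 14
Index = 75/100 * 13 = 9.7500
Lower = data[9] = 81, Upper = data[10] = 85
P75 = 81 + 0.7500*(4) = 84.0000

P75 = 84.0000


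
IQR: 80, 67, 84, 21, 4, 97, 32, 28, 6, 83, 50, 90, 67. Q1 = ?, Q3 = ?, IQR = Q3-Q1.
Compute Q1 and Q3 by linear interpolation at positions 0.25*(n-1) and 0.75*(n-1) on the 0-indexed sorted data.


Sorted: 4, 6, 21, 28, 32, 50, 67, 67, 80, 83, 84, 90, 97
Q1 (25th %ile) = 28.0000
Q3 (75th %ile) = 83.0000
IQR = 83.0000 - 28.0000 = 55.0000

IQR = 55.0000


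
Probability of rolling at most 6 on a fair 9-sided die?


Favorable outcomes (roll ≤ 6): 6
Total outcomes = 9
P = 6/9 = 0.6667

P = 0.6667


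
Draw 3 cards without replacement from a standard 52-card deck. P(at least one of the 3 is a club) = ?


P(at least one) = 1 - P(none)
P(none) = (39/52) × (38/51) × (37/50) = 0.413529
P(at least one) = 1 - 0.413529 = 0.5865

P = 0.5865


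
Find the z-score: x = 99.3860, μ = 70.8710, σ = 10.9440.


z = (99.3860 - 70.8710)/10.9440
= 28.5150/10.9440
= 2.6055

z = 2.6055


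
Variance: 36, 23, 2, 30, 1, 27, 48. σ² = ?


Mean = 23.8571
Squared deviations: 147.4490, 0.7347, 477.7347, 37.7347, 522.4490, 9.8776, 582.8776
Sum = 1778.8571
Variance = 1778.8571/7 = 254.1224

Variance = 254.1224


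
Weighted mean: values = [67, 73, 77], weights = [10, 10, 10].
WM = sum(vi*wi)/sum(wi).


Numerator = 67*10 + 73*10 + 77*10 = 2170
Denominator = 10 + 10 + 10 = 30
WM = 2170/30 = 72.3333

WM = 72.3333


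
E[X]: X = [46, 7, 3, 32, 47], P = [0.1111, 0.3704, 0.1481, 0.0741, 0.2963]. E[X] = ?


E[X] = 46*0.1111 + 7*0.3704 + 3*0.1481 + 32*0.0741 + 47*0.2963
= 5.1106 + 2.5928 + 0.4443 + 2.3712 + 13.9261
= 24.4450

E[X] = 24.4450


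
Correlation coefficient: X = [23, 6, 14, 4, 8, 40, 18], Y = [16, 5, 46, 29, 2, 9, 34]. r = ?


Mean X = 16.1429, Mean Y = 20.1429
SD X = 11.593453, SD Y = 15.301060
Cov = -18.591837
r = -18.591837/(11.593453*15.301060) = -0.1048

r = -0.1048


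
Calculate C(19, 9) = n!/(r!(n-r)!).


C(19,9) = 19!/(9! × 10!)
= 121645100408832000/(362880 × 3628800)
= 92378

C(19,9) = 92378


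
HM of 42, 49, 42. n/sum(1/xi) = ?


Sum of reciprocals = 1/42 + 1/49 + 1/42 = 0.068027
HM = 3/0.068027 = 44.1000

HM = 44.1000


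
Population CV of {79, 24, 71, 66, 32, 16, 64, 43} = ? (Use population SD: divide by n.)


Mean = 49.3750
SD = 22.1807
CV = (22.1807/49.3750)*100 = 44.9230%

CV = 44.9230%


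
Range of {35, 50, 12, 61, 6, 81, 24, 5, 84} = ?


Max = 84, Min = 5
Range = 84 - 5 = 79

Range = 79


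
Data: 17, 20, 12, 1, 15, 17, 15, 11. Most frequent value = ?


Frequencies: 1:1, 11:1, 12:1, 15:2, 17:2, 20:1
Max frequency = 2
Mode = 15, 17

Mode = 15, 17


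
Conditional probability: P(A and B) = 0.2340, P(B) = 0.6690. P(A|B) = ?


P(A|B) = 0.2340/0.6690 = 0.3498

P(A|B) = 0.3498


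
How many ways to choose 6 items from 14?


C(14,6) = 14!/(6! × 8!)
= 87178291200/(720 × 40320)
= 3003

C(14,6) = 3003


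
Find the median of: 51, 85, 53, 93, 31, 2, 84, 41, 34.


Sorted: 2, 31, 34, 41, 51, 53, 84, 85, 93
n = 9 (odd)
Middle value = 51

Median = 51


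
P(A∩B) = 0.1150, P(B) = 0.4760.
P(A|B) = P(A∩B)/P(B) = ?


P(A|B) = 0.1150/0.4760 = 0.2416

P(A|B) = 0.2416


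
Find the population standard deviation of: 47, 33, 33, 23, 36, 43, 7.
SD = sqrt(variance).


Mean = 31.7143
Variance = 152.7755
SD = sqrt(152.7755) = 12.3602

SD = 12.3602


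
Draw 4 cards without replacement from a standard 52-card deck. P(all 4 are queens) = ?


P(all queens) = (4/52) × (3/51) × (2/50) × (1/49)
= 3.6938e-06

P = 3.6938e-06


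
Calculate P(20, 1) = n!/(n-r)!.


P(20,1) = 20!/19!
= 2432902008176640000/121645100408832000
= 20

P(20,1) = 20


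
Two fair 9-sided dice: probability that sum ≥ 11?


Total outcomes = 9×9 = 81
Favorable (sum ≥ 11): 36
P = 36/81 = 0.4444

P = 0.4444


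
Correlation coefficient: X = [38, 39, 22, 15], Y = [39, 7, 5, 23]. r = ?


Mean X = 28.5000, Mean Y = 18.5000
SD X = 10.307764, SD Y = 13.738632
Cov = 25.250000
r = 25.250000/(10.307764*13.738632) = 0.1783

r = 0.1783


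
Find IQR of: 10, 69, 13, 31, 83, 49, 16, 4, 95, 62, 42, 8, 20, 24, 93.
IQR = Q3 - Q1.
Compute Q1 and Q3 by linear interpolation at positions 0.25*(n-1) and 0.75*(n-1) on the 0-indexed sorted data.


Sorted: 4, 8, 10, 13, 16, 20, 24, 31, 42, 49, 62, 69, 83, 93, 95
Q1 (25th %ile) = 14.5000
Q3 (75th %ile) = 65.5000
IQR = 65.5000 - 14.5000 = 51.0000

IQR = 51.0000


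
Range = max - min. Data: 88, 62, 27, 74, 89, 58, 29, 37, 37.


Max = 89, Min = 27
Range = 89 - 27 = 62

Range = 62
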